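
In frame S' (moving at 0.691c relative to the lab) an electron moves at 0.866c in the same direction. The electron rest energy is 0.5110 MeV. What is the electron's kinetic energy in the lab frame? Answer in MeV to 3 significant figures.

K ≈ 1.75 MeV

u_lab = (0.866 + 0.691)/(1 + 0.866×0.691) = 0.974095
γ = 1/√(1 − 0.974095²) = 4.4221
K = (γ − 1)m₀c² = (4.4221 − 1) × 0.5110 = 3.4221 × 0.5110 = 1.75 MeV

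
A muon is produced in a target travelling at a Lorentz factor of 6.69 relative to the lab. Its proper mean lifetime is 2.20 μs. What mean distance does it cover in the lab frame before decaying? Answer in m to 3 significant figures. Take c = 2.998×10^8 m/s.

d ≈ 4360 m

β = √(1 − 1/γ²) = √(1 − 1/6.69²) = 0.98877
Dilated lifetime: Δt = γτ₀ = 6.69 × 2.20 μs = 14.718 μs
d = vΔt = 0.98877c × 14.718 μs = 2.9643×10^8 m/s × 1.4718×10^-5 s = 4360 m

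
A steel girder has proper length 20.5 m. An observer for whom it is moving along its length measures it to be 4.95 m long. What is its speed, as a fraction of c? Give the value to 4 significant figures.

β ≈ 0.9704

γ = L₀/L = 20.5/4.95 = 4.14141
β = √(1 − 1/γ²) = 0.9704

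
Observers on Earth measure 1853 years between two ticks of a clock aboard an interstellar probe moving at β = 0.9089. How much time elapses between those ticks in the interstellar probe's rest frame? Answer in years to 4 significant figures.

τ₀ ≈ 772.7 years

γ = 1/√(1 − 0.9089²) = 2.39800
Proper time: τ₀ = Δt/γ = 1853/2.39800 = 772.7 years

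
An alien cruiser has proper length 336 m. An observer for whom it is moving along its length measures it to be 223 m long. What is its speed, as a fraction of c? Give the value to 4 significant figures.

β ≈ 0.7480

γ = L₀/L = 336/223 = 1.50673
β = √(1 − 1/γ²) = 0.7480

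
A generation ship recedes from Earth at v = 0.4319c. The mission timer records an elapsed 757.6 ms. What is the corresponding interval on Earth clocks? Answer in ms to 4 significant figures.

γ = 1/√(1 − 0.4319²) = 1.10874
Time dilation: Δt = γτ₀ = 1.10874 × 757.6 ms = 840.0 ms

Δt ≈ 840.0 ms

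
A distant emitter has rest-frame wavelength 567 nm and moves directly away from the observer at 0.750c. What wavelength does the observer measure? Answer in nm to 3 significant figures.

Relativistic Doppler: λ_obs = λ_src √((1+β)/(1−β))
= 567 × √(1.7500/0.25000) = 567 × 2.6458 = 1500 nm

λ_obs ≈ 1500 nm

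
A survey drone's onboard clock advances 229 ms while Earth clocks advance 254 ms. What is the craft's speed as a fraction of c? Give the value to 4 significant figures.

β ≈ 0.4326

γ = Δt/τ₀ = 254/229 = 1.10917
β = √(1 − 1/γ²) = √(1 − 1/1.10917²) = 0.4326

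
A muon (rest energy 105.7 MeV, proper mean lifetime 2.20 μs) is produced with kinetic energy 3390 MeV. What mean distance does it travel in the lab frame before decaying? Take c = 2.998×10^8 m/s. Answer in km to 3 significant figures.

γ = 1 + K/(m₀c²) = 1 + 3390/105.7 = 33.072
β = √(1 − 1/γ²) = 0.99954
Dilated lifetime: γτ₀ = 33.072 × 2.20 μs = 72.758 μs
d = βc·γτ₀ = 0.99954 × (2.998×10^8 m/s) × 7.2758×10^-5 s = 21.8 km

d ≈ 21.8 km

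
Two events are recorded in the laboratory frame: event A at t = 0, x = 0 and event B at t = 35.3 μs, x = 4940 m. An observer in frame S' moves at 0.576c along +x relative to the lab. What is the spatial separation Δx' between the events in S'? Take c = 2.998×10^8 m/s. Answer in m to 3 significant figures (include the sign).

γ = 1/√(1 − 0.576²) = 1.2233
Δx' = γ(Δx − vΔt) = 1.2233 × (4940 m − 0.576×(2.998×10^8 m/s)×35.3×10^-6 s)
= 1.2233 × (-1155.8 m) = -1410 m

Δx' ≈ -1410 m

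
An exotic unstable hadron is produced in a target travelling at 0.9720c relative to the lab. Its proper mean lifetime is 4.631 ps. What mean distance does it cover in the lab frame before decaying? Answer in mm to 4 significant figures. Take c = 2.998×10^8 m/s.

γ = 1/√(1 − 0.9720²) = 4.25567
Dilated lifetime: Δt = γτ₀ = 4.25567 × 4.631 ps = 19.7080 ps
d = vΔt = 0.9720c × 19.7080 ps = 2.91406×10^8 m/s × 1.97080×10^-11 s = 5.743 mm

d ≈ 5.743 mm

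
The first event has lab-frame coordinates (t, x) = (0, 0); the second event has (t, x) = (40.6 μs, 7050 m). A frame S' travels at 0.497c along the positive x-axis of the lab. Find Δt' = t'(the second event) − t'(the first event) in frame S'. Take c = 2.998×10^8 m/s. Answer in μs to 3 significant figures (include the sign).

Δt' ≈ 33.3 μs

γ = 1/√(1 − 0.497²) = 1.1524
Δt' = γ(Δt − vΔx/c²) = 1.1524 × (40.6 μs − 0.497×7050 m / (2.998×10^8 m/s))
= 1.1524 × (28.913 μs) = 33.3 μs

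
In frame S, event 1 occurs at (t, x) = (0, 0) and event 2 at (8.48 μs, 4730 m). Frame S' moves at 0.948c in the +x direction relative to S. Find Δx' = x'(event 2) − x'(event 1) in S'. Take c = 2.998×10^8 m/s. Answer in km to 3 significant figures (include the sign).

γ = 1/√(1 − 0.948²) = 3.1420
Δx' = γ(Δx − vΔt) = 3.1420 × (4730 m − 0.948×(2.998×10^8 m/s)×8.48×10^-6 s)
= 3.1420 × (2319.9 m) = 7.29 km

Δx' ≈ 7.29 km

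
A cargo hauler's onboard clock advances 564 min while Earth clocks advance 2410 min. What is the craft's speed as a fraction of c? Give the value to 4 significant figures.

β ≈ 0.9722

γ = Δt/τ₀ = 2410/564 = 4.27305
β = √(1 − 1/γ²) = √(1 − 1/4.27305²) = 0.9722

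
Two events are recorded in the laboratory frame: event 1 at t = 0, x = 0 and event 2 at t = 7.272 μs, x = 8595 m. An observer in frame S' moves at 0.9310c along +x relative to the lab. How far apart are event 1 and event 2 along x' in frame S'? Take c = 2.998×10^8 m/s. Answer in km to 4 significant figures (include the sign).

Δx' ≈ 17.99 km

γ = 1/√(1 − 0.9310²) = 2.73958
Δx' = γ(Δx − vΔt) = 2.73958 × (8595 m − 0.9310×(2.998×10^8 m/s)×7.272×10^-6 s)
= 2.73958 × (6565.28 m) = 17.99 km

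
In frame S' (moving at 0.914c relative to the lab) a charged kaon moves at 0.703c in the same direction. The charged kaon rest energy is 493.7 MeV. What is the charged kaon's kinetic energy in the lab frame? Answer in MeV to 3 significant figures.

u_lab = (0.703 + 0.914)/(1 + 0.703×0.914) = 0.984450
γ = 1/√(1 − 0.984450²) = 5.6926
K = (γ − 1)m₀c² = (5.6926 − 1) × 493.7 = 4.6926 × 493.7 = 2320 MeV

K ≈ 2320 MeV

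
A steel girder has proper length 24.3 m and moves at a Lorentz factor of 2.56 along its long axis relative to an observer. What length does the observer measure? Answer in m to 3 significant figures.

L ≈ 9.49 m

γ = 2.56 (given)
Length contraction: L = L₀/γ = 24.3/2.56 = 9.49 m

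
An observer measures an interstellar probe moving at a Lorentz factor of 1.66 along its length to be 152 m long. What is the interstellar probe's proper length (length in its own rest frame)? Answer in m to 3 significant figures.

γ = 1.66 (given)
L₀ = γL = 1.66 × 152 = 252 m

L₀ ≈ 252 m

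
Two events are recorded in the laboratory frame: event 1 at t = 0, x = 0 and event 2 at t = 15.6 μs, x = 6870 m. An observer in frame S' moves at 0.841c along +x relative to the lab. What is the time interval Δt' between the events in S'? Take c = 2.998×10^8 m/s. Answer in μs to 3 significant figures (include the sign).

Δt' ≈ -6.79 μs

γ = 1/√(1 − 0.841²) = 1.8483
Δt' = γ(Δt − vΔx/c²) = 1.8483 × (15.6 μs − 0.841×6870 m / (2.998×10^8 m/s))
= 1.8483 × (-3.6717 μs) = -6.79 μs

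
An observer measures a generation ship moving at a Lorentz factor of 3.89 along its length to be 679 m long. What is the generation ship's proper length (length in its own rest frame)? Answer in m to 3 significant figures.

γ = 3.89 (given)
L₀ = γL = 3.89 × 679 = 2640 m

L₀ ≈ 2640 m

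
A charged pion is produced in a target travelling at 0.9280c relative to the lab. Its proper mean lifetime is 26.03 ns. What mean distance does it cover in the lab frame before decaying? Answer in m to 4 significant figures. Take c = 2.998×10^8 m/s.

d ≈ 19.44 m

γ = 1/√(1 − 0.9280²) = 2.68399
Dilated lifetime: Δt = γτ₀ = 2.68399 × 26.03 ns = 69.8642 ns
d = vΔt = 0.9280c × 69.8642 ns = 2.78214×10^8 m/s × 6.98642×10^-8 s = 19.44 m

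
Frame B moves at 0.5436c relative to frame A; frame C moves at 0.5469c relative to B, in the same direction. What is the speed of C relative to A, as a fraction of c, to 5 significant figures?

u ≈ 0.84060c

Compose boost 2: (0.5469 + 0.5436)/(1 + 0.5469×0.5436) = 1.0905/1.297295 = 0.84060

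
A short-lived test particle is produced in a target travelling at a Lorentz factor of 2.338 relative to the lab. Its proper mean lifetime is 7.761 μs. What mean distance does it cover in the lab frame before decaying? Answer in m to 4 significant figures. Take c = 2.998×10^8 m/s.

β = √(1 − 1/γ²) = √(1 − 1/2.338²) = 0.903913
Dilated lifetime: Δt = γτ₀ = 2.338 × 7.761 μs = 18.1452 μs
d = vΔt = 0.903913c × 18.1452 μs = 2.70993×10^8 m/s × 1.81452×10^-5 s = 4917 m

d ≈ 4917 m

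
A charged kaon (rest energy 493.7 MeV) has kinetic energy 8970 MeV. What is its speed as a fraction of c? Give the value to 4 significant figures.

γ = 1 + K/(m₀c²) = 1 + 8970/493.7 = 19.1689
β = √(1 − 1/γ²) = 0.9986

β ≈ 0.9986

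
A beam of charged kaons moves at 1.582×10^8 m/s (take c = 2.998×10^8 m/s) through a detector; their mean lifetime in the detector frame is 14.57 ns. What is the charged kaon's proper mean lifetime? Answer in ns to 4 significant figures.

β = v/c = 1.582×10^8 / 2.998×10^8 = 0.527685
γ = 1/√(1 − 0.527685²) = 1.17725
Proper time: τ₀ = Δt/γ = 14.57/1.17725 = 12.38 ns

τ₀ ≈ 12.38 ns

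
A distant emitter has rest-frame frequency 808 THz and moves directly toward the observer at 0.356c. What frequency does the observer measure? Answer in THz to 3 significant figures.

f_obs ≈ 1170 THz

Relativistic Doppler: f_obs = f_src √((1+β)/(1−β))
= 808 × √(1.3560/0.64400) = 808 × 1.4511 = 1170 THz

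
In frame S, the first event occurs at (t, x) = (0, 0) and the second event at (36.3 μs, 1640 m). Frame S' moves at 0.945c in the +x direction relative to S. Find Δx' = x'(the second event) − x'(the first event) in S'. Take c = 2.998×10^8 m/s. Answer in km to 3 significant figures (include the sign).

Δx' ≈ -26.4 km

γ = 1/√(1 − 0.945²) = 3.0574
Δx' = γ(Δx − vΔt) = 3.0574 × (1640 m − 0.945×(2.998×10^8 m/s)×36.3×10^-6 s)
= 3.0574 × (-8644.2 m) = -26.4 km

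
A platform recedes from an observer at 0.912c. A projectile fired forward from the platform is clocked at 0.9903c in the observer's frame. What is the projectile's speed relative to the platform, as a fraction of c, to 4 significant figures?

Inverse velocity addition: u' = (u − v)/(1 − uv/c²)
= (0.9903 − 0.912)/(1 − 0.9903×0.912) = 0.07830/0.0968464 = 0.8085

u' ≈ 0.8085c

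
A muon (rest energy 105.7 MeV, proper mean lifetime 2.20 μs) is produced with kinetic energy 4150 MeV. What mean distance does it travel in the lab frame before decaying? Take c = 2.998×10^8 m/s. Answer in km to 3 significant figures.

d ≈ 26.5 km

γ = 1 + K/(m₀c²) = 1 + 4150/105.7 = 40.262
β = √(1 − 1/γ²) = 0.99969
Dilated lifetime: γτ₀ = 40.262 × 2.20 μs = 88.577 μs
d = βc·γτ₀ = 0.99969 × (2.998×10^8 m/s) × 8.8577×10^-5 s = 26.5 km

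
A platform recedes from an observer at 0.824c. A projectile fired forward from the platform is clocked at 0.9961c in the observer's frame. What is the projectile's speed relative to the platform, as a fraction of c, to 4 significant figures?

u' ≈ 0.9603c

Inverse velocity addition: u' = (u − v)/(1 − uv/c²)
= (0.9961 − 0.824)/(1 − 0.9961×0.824) = 0.1721/0.179214 = 0.9603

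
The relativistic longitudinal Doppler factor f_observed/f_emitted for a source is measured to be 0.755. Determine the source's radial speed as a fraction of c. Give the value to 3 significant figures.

β ≈ 0.274

f_obs/f_src = √((1−β)/(1+β)) = 0.755  ⇒  (1−β)/(1+β) = 0.57003
β = |1 − D²|/(1 + D²) = |1 − 0.57003|/(1 + 0.57003) = 0.274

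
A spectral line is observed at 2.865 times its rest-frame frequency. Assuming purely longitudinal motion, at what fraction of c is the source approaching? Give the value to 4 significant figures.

β ≈ 0.7828

f_obs/f_src = √((1+β)/(1−β)) = 2.865  ⇒  (1+β)/(1−β) = 8.20823
β = |1 − D²|/(1 + D²) = |1 − 8.20823|/(1 + 8.20823) = 0.7828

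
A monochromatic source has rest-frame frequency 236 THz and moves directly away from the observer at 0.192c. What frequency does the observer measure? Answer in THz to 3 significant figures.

f_obs ≈ 194 THz

Relativistic Doppler: f_obs = f_src √((1−β)/(1+β))
= 236 × √(0.80800/1.1920) = 236 × 0.82332 = 194 THz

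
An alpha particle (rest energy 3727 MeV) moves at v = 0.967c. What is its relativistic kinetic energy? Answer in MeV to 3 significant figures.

K ≈ 10900 MeV

γ = 1/√(1 − 0.967²) = 3.9250
K = (γ − 1)m₀c² = (3.9250 − 1) × 3727 MeV = 2.9250 × 3727 MeV = 10900 MeV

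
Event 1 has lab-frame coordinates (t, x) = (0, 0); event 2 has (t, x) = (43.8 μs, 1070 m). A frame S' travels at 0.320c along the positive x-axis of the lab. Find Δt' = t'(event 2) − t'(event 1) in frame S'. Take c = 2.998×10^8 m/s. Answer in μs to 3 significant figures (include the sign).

Δt' ≈ 45.0 μs

γ = 1/√(1 − 0.320²) = 1.0555
Δt' = γ(Δt − vΔx/c²) = 1.0555 × (43.8 μs − 0.320×1070 m / (2.998×10^8 m/s))
= 1.0555 × (42.658 μs) = 45.0 μs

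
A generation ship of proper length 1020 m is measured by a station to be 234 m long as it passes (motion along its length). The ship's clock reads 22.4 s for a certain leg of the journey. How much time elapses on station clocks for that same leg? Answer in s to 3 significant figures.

Δt ≈ 97.6 s

Length contraction ⇒ γ = L₀/L = 1020/234 = 4.3590
Time dilation: Δt = γτ₀ = 4.3590 × 22.4 s = 97.6 s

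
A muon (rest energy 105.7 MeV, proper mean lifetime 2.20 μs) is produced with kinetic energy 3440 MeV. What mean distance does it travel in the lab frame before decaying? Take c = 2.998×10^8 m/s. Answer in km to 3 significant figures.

d ≈ 22.1 km

γ = 1 + K/(m₀c²) = 1 + 3440/105.7 = 33.545
β = √(1 − 1/γ²) = 0.99956
Dilated lifetime: γτ₀ = 33.545 × 2.20 μs = 73.799 μs
d = βc·γτ₀ = 0.99956 × (2.998×10^8 m/s) × 7.3799×10^-5 s = 22.1 km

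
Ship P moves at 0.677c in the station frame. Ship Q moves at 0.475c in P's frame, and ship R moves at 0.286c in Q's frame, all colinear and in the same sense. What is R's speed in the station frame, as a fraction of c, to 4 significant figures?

u ≈ 0.9267c

Compose boost 2: (0.475 + 0.677)/(1 + 0.475×0.677) = 1.152/1.32157 = 0.871687
Compose boost 3: (0.286 + 0.871687)/(1 + 0.286×0.871687) = 1.15769/1.24930 = 0.9267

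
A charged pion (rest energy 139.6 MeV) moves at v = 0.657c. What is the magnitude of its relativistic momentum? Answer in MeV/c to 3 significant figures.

p ≈ 122 MeV/c

γ = 1/√(1 − 0.657²) = 1.3265
p = γβm₀c = 1.3265 × 0.657 × 139.6 MeV/c = 122 MeV/c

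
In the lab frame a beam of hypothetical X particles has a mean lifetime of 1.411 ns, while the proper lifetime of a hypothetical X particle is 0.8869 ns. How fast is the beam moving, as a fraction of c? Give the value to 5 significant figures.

γ = Δt/τ₀ = 1.411/0.8869 = 1.590935
β = √(1 − 1/γ²) = √(1 − 1/1.590935²) = 0.77776

β ≈ 0.77776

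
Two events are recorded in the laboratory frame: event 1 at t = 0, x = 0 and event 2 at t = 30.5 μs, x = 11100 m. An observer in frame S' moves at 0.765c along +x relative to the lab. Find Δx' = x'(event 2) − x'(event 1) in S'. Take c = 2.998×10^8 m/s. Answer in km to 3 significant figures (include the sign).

γ = 1/√(1 − 0.765²) = 1.5527
Δx' = γ(Δx − vΔt) = 1.5527 × (11100 m − 0.765×(2.998×10^8 m/s)×30.5×10^-6 s)
= 1.5527 × (4104.9 m) = 6.37 km

Δx' ≈ 6.37 km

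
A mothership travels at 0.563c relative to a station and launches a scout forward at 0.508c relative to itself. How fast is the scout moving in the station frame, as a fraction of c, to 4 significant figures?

Compose boost 2: (0.508 + 0.563)/(1 + 0.508×0.563) = 1.071/1.28600 = 0.8328

u ≈ 0.8328c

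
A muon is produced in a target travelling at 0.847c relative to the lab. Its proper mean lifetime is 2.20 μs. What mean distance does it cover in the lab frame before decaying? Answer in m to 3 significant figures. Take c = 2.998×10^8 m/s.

d ≈ 1050 m

γ = 1/√(1 − 0.847²) = 1.8811
Dilated lifetime: Δt = γτ₀ = 1.8811 × 2.20 μs = 4.1385 μs
d = vΔt = 0.847c × 4.1385 μs = 2.5393×10^8 m/s × 4.1385×10^-6 s = 1050 m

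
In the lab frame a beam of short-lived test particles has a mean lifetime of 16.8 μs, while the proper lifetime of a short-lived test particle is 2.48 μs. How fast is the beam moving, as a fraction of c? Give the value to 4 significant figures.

γ = Δt/τ₀ = 16.8/2.48 = 6.77419
β = √(1 − 1/γ²) = √(1 − 1/6.77419²) = 0.9890

β ≈ 0.9890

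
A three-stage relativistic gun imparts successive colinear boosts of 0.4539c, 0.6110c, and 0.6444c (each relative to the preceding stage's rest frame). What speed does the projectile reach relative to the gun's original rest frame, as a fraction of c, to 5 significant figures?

Compose boost 2: (0.6110 + 0.4539)/(1 + 0.6110×0.4539) = 1.0649/1.277333 = 0.8336903
Compose boost 3: (0.6444 + 0.8336903)/(1 + 0.6444×0.8336903) = 1.478090/1.537230 = 0.96153

u ≈ 0.96153c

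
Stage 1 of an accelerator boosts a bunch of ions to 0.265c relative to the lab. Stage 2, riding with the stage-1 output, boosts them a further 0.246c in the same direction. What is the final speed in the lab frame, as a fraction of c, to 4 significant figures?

Compose boost 2: (0.246 + 0.265)/(1 + 0.246×0.265) = 0.5110/1.06519 = 0.4797

u ≈ 0.4797c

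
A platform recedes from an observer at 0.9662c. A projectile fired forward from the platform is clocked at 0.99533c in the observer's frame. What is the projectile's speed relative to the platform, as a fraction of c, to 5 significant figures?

Inverse velocity addition: u' = (u − v)/(1 − uv/c²)
= (0.99533 − 0.9662)/(1 − 0.99533×0.9662) = 0.029130/0.03831215 = 0.76033

u' ≈ 0.76033c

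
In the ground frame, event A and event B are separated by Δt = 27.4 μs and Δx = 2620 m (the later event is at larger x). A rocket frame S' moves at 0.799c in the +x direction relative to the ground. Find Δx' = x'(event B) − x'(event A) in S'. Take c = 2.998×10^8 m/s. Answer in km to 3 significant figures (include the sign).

Δx' ≈ -6.56 km

γ = 1/√(1 − 0.799²) = 1.6630
Δx' = γ(Δx − vΔt) = 1.6630 × (2620 m − 0.799×(2.998×10^8 m/s)×27.4×10^-6 s)
= 1.6630 × (-3943.4 m) = -6.56 km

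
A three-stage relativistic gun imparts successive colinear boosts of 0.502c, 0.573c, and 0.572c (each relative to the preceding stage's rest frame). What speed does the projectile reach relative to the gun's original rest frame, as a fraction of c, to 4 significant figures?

Compose boost 2: (0.573 + 0.502)/(1 + 0.573×0.502) = 1.075/1.28765 = 0.834857
Compose boost 3: (0.572 + 0.834857)/(1 + 0.572×0.834857) = 1.40686/1.47754 = 0.9522

u ≈ 0.9522c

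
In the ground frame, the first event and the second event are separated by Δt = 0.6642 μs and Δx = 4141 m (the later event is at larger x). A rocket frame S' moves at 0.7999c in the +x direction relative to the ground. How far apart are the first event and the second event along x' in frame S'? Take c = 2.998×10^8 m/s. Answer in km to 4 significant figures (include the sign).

γ = 1/√(1 − 0.7999²) = 1.66630
Δx' = γ(Δx − vΔt) = 1.66630 × (4141 m − 0.7999×(2.998×10^8 m/s)×0.6642×10^-6 s)
= 1.66630 × (3981.72 m) = 6.635 km

Δx' ≈ 6.635 km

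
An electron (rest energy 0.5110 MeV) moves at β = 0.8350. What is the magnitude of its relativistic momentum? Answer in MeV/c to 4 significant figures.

γ = 1/√(1 − 0.8350²) = 1.81736
p = γβm₀c = 1.81736 × 0.8350 × 0.5110 MeV/c = 0.7754 MeV/c

p ≈ 0.7754 MeV/c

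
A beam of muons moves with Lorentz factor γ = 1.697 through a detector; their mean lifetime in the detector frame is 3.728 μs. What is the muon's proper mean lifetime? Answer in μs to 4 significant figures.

τ₀ ≈ 2.197 μs

γ = 1.697 (given)
Proper time: τ₀ = Δt/γ = 3.728/1.697 = 2.197 μs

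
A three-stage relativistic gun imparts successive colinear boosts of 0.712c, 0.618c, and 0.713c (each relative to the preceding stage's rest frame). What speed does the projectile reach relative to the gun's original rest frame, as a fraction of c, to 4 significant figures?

Compose boost 2: (0.618 + 0.712)/(1 + 0.618×0.712) = 1.330/1.44002 = 0.923601
Compose boost 3: (0.713 + 0.923601)/(1 + 0.713×0.923601) = 1.63660/1.65853 = 0.9868

u ≈ 0.9868c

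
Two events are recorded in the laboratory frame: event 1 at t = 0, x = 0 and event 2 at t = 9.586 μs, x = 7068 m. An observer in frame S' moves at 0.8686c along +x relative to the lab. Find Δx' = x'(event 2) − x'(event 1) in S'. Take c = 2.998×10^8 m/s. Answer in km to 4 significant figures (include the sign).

Δx' ≈ 9.226 km

γ = 1/√(1 − 0.8686²) = 2.01811
Δx' = γ(Δx − vΔt) = 2.01811 × (7068 m − 0.8686×(2.998×10^8 m/s)×9.586×10^-6 s)
= 2.01811 × (4571.75 m) = 9.226 km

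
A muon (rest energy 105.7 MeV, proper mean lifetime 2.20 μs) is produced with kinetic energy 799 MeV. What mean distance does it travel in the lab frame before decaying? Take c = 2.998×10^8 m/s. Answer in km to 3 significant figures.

d ≈ 5.61 km

γ = 1 + K/(m₀c²) = 1 + 799/105.7 = 8.5591
β = √(1 − 1/γ²) = 0.99315
Dilated lifetime: γτ₀ = 8.5591 × 2.20 μs = 18.830 μs
d = βc·γτ₀ = 0.99315 × (2.998×10^8 m/s) × 1.8830×10^-5 s = 5.61 km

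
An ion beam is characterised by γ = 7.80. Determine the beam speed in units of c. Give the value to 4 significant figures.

β ≈ 0.9917

β = √(1 − 1/γ²) = √(1 − 1/7.80²) = √(0.983563) = 0.9917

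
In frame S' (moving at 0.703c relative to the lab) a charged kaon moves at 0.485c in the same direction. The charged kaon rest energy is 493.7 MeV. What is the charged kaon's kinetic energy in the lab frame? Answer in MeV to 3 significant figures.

u_lab = (0.485 + 0.703)/(1 + 0.485×0.703) = 0.885936
γ = 1/√(1 − 0.885936²) = 2.1561
K = (γ − 1)m₀c² = (2.1561 − 1) × 493.7 = 1.1561 × 493.7 = 571 MeV

K ≈ 571 MeV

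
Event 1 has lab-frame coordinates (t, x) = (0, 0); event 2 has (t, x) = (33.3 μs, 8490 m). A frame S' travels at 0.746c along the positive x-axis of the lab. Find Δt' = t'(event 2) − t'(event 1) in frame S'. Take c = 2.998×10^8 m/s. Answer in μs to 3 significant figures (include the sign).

Δt' ≈ 18.3 μs

γ = 1/√(1 − 0.746²) = 1.5016
Δt' = γ(Δt − vΔx/c²) = 1.5016 × (33.3 μs − 0.746×8490 m / (2.998×10^8 m/s))
= 1.5016 × (12.174 μs) = 18.3 μs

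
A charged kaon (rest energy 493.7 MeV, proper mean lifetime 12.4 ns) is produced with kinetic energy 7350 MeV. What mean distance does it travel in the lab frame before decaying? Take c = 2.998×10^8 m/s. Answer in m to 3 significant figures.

γ = 1 + K/(m₀c²) = 1 + 7350/493.7 = 15.888
β = √(1 − 1/γ²) = 0.99802
Dilated lifetime: γτ₀ = 15.888 × 12.4 ns = 197.01 ns
d = βc·γτ₀ = 0.99802 × (2.998×10^8 m/s) × 1.9701×10^-7 s = 58.9 m

d ≈ 58.9 m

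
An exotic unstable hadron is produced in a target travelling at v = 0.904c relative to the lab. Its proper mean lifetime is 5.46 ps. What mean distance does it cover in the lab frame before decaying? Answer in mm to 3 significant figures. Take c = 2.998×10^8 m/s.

d ≈ 3.46 mm

γ = 1/√(1 − 0.904²) = 2.3390
Dilated lifetime: Δt = γτ₀ = 2.3390 × 5.46 ps = 12.771 ps
d = vΔt = 0.904c × 12.771 ps = 2.7102×10^8 m/s × 1.2771×10^-11 s = 3.46 mm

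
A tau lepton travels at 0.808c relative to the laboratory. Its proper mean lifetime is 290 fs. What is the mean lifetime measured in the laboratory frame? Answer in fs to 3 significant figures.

Δt ≈ 492 fs

γ = 1/√(1 − 0.808²) = 1.6973
Time dilation: Δt = γτ₀ = 1.6973 × 290 fs = 492 fs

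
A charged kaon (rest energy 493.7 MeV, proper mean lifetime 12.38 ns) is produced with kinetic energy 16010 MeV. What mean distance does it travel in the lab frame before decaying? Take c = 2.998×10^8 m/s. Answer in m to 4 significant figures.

d ≈ 124.0 m

γ = 1 + K/(m₀c²) = 1 + 16010/493.7 = 33.4286
β = √(1 − 1/γ²) = 0.999552
Dilated lifetime: γτ₀ = 33.4286 × 12.38 ns = 413.846 ns
d = βc·γτ₀ = 0.999552 × (2.998×10^8 m/s) × 4.13846×10^-7 s = 124.0 m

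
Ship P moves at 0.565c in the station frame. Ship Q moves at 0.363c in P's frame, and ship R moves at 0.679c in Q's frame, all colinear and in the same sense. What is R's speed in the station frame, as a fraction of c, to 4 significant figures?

Compose boost 2: (0.363 + 0.565)/(1 + 0.363×0.565) = 0.9280/1.20510 = 0.770064
Compose boost 3: (0.679 + 0.770064)/(1 + 0.679×0.770064) = 1.44906/1.52287 = 0.9515

u ≈ 0.9515c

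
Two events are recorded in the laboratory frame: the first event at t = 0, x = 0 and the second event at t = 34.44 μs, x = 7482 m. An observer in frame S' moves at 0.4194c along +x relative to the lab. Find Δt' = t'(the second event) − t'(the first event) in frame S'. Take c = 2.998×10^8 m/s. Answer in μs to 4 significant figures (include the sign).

Δt' ≈ 26.41 μs

γ = 1/√(1 − 0.4194²) = 1.10156
Δt' = γ(Δt − vΔx/c²) = 1.10156 × (34.44 μs − 0.4194×7482 m / (2.998×10^8 m/s))
= 1.10156 × (23.9732 μs) = 26.41 μs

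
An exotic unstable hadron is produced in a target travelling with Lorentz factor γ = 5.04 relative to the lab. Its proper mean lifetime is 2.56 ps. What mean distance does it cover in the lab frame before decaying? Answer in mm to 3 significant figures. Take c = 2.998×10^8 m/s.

d ≈ 3.79 mm

β = √(1 − 1/γ²) = √(1 − 1/5.04²) = 0.98012
Dilated lifetime: Δt = γτ₀ = 5.04 × 2.56 ps = 12.902 ps
d = vΔt = 0.98012c × 12.902 ps = 2.9384×10^8 m/s × 1.2902×10^-11 s = 3.79 mm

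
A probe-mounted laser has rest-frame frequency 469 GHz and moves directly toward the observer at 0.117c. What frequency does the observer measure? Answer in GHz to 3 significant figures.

Relativistic Doppler: f_obs = f_src √((1+β)/(1−β))
= 469 × √(1.1170/0.88300) = 469 × 1.1247 = 527 GHz

f_obs ≈ 527 GHz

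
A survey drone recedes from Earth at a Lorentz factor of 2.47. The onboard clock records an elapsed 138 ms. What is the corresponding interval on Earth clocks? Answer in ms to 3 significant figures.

Δt ≈ 341 ms

γ = 2.47 (given)
Time dilation: Δt = γτ₀ = 2.47 × 138 ms = 341 ms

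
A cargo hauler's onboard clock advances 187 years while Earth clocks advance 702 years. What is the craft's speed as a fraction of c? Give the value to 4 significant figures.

γ = Δt/τ₀ = 702/187 = 3.75401
β = √(1 − 1/γ²) = √(1 − 1/3.75401²) = 0.9639

β ≈ 0.9639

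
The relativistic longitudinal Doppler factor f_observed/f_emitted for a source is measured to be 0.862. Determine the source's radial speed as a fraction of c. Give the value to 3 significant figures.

f_obs/f_src = √((1−β)/(1+β)) = 0.862  ⇒  (1−β)/(1+β) = 0.74304
β = |1 − D²|/(1 + D²) = |1 − 0.74304|/(1 + 0.74304) = 0.147

β ≈ 0.147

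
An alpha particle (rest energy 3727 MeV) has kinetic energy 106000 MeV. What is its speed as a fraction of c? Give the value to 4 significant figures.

β ≈ 0.9994

γ = 1 + K/(m₀c²) = 1 + 106000/3727 = 29.4411
β = √(1 − 1/γ²) = 0.9994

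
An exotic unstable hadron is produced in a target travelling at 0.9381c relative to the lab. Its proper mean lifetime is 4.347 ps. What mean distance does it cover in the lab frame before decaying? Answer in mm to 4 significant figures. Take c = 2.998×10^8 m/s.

γ = 1/√(1 − 0.9381²) = 2.88713
Dilated lifetime: Δt = γτ₀ = 2.88713 × 4.347 ps = 12.5504 ps
d = vΔt = 0.9381c × 12.5504 ps = 2.81242×10^8 m/s × 1.25504×10^-11 s = 3.530 mm

d ≈ 3.530 mm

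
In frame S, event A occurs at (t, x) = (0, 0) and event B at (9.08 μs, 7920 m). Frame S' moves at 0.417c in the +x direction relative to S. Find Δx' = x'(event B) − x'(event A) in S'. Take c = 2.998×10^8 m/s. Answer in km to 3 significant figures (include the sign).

γ = 1/√(1 − 0.417²) = 1.1002
Δx' = γ(Δx − vΔt) = 1.1002 × (7920 m − 0.417×(2.998×10^8 m/s)×9.08×10^-6 s)
= 1.1002 × (6784.8 m) = 7.46 km

Δx' ≈ 7.46 km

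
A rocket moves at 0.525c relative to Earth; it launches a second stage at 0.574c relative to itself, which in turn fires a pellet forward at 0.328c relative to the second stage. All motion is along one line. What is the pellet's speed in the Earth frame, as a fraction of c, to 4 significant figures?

u ≈ 0.9182c

Compose boost 2: (0.574 + 0.525)/(1 + 0.574×0.525) = 1.099/1.30135 = 0.844508
Compose boost 3: (0.328 + 0.844508)/(1 + 0.328×0.844508) = 1.17251/1.27700 = 0.9182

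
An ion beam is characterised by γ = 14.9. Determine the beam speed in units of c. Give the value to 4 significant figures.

β ≈ 0.9977

β = √(1 − 1/γ²) = √(1 − 1/14.9²) = √(0.995496) = 0.9977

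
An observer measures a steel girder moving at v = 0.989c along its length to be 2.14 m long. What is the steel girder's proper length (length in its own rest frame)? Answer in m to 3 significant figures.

γ = 1/√(1 − 0.989²) = 6.7606
L₀ = γL = 6.7606 × 2.14 = 14.5 m

L₀ ≈ 14.5 m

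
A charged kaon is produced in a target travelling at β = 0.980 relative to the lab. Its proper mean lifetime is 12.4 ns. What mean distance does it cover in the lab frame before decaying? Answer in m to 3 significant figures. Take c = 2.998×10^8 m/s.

d ≈ 18.3 m

γ = 1/√(1 − 0.980²) = 5.0252
Dilated lifetime: Δt = γτ₀ = 5.0252 × 12.4 ns = 62.312 ns
d = vΔt = 0.980c × 62.312 ns = 2.9380×10^8 m/s × 6.2312×10^-8 s = 18.3 m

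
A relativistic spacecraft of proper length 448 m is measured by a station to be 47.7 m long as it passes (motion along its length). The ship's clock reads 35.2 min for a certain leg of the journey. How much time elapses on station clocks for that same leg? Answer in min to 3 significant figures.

Δt ≈ 331 min

Length contraction ⇒ γ = L₀/L = 448/47.7 = 9.3920
Time dilation: Δt = γτ₀ = 9.3920 × 35.2 min = 331 min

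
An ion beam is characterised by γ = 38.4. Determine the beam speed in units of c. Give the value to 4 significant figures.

β ≈ 0.9997

β = √(1 − 1/γ²) = √(1 − 1/38.4²) = √(0.999322) = 0.9997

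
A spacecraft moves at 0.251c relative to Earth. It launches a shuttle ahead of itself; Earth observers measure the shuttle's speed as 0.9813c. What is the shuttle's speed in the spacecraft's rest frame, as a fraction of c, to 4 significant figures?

u' ≈ 0.9690c

Inverse velocity addition: u' = (u − v)/(1 − uv/c²)
= (0.9813 − 0.251)/(1 − 0.9813×0.251) = 0.7303/0.753694 = 0.9690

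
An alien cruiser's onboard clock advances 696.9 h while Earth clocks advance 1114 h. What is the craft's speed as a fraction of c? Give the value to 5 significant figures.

β ≈ 0.78016

γ = Δt/τ₀ = 1114/696.9 = 1.598508
β = √(1 − 1/γ²) = √(1 − 1/1.598508²) = 0.78016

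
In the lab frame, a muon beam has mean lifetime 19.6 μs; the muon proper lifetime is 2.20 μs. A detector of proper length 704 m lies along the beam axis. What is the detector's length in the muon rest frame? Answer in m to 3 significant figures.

L ≈ 79.0 m

Time dilation ⇒ γ = Δt/τ₀ = 19.6/2.20 = 8.9091
Length contraction: L = L₀/γ = 704/8.9091 = 79.0 m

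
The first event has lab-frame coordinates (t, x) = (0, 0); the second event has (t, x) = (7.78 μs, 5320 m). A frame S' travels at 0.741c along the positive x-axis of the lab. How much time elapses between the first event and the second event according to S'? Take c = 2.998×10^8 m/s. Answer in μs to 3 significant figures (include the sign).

γ = 1/√(1 − 0.741²) = 1.4892
Δt' = γ(Δt − vΔx/c²) = 1.4892 × (7.78 μs − 0.741×5320 m / (2.998×10^8 m/s))
= 1.4892 × (-5.3692 μs) = -8.00 μs

Δt' ≈ -8.00 μs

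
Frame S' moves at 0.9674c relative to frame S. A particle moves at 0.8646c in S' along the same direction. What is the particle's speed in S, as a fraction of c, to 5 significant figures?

Relativistic velocity addition: u = (u' + v)/(1 + u'v/c²)
= (0.8646 + 0.9674)/(1 + 0.8646×0.9674) = 1.8320/1.836414 = 0.99760

u ≈ 0.99760c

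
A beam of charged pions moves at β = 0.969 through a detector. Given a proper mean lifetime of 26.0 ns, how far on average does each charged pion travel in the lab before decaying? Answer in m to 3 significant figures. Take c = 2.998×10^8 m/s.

γ = 1/√(1 − 0.969²) = 4.0476
Dilated lifetime: Δt = γτ₀ = 4.0476 × 26.0 ns = 105.24 ns
d = vΔt = 0.969c × 105.24 ns = 2.9051×10^8 m/s × 1.0524×10^-7 s = 30.6 m

d ≈ 30.6 m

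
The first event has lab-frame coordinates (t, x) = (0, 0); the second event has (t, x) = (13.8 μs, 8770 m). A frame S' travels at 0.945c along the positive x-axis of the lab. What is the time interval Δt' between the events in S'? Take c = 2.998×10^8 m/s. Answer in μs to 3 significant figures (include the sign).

Δt' ≈ -42.3 μs

γ = 1/√(1 − 0.945²) = 3.0574
Δt' = γ(Δt − vΔx/c²) = 3.0574 × (13.8 μs − 0.945×8770 m / (2.998×10^8 m/s))
= 3.0574 × (-13.844 μs) = -42.3 μs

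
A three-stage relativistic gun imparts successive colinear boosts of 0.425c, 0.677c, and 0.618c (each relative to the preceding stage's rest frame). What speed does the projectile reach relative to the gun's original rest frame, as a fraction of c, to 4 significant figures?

u ≈ 0.9640c

Compose boost 2: (0.677 + 0.425)/(1 + 0.677×0.425) = 1.102/1.28773 = 0.855773
Compose boost 3: (0.618 + 0.855773)/(1 + 0.618×0.855773) = 1.47377/1.52887 = 0.9640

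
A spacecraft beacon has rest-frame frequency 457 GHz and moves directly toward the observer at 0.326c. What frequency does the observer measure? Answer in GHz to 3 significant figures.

Relativistic Doppler: f_obs = f_src √((1+β)/(1−β))
= 457 × √(1.3260/0.67400) = 457 × 1.4026 = 641 GHz

f_obs ≈ 641 GHz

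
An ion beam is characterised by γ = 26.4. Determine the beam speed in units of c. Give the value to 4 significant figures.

β ≈ 0.9993

β = √(1 − 1/γ²) = √(1 − 1/26.4²) = √(0.998565) = 0.9993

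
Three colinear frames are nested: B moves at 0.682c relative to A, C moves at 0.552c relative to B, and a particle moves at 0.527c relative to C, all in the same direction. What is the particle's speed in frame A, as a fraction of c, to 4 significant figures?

u ≈ 0.9668c

Compose boost 2: (0.552 + 0.682)/(1 + 0.552×0.682) = 1.234/1.37646 = 0.896500
Compose boost 3: (0.527 + 0.896500)/(1 + 0.527×0.896500) = 1.42350/1.47246 = 0.9668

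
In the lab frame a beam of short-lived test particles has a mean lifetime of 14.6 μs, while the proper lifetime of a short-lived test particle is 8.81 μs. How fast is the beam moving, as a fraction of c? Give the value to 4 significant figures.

γ = Δt/τ₀ = 14.6/8.81 = 1.65721
β = √(1 − 1/γ²) = √(1 − 1/1.65721²) = 0.7974

β ≈ 0.7974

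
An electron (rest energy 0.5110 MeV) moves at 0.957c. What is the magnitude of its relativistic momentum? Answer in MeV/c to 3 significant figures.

γ = 1/√(1 − 0.957²) = 3.4472
p = γβm₀c = 3.4472 × 0.957 × 0.5110 MeV/c = 1.69 MeV/c

p ≈ 1.69 MeV/c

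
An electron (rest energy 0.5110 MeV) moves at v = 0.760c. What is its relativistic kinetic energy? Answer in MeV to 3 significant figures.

K ≈ 0.275 MeV

γ = 1/√(1 − 0.760²) = 1.5386
K = (γ − 1)m₀c² = (1.5386 − 1) × 0.5110 MeV = 0.53864 × 0.5110 MeV = 0.275 MeV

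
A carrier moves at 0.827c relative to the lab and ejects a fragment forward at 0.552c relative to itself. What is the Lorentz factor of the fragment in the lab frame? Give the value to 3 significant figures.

γ ≈ 3.11

u_lab = (0.552 + 0.827)/(1 + 0.552×0.827) = 1.379/1.45650 = 0.946788
γ = 1/√(1 − 0.946788²) = 3.11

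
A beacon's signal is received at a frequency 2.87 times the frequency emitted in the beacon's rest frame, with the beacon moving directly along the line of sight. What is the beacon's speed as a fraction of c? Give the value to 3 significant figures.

β ≈ 0.783

f_obs/f_src = √((1+β)/(1−β)) = 2.87  ⇒  (1+β)/(1−β) = 8.2369
β = |1 − D²|/(1 + D²) = |1 − 8.2369|/(1 + 8.2369) = 0.783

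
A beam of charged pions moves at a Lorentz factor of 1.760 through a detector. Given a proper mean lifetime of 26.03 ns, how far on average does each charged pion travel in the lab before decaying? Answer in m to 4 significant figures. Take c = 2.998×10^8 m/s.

β = √(1 − 1/γ²) = √(1 − 1/1.760²) = 0.822903
Dilated lifetime: Δt = γτ₀ = 1.760 × 26.03 ns = 45.8128 ns
d = vΔt = 0.822903c × 45.8128 ns = 2.46706×10^8 m/s × 4.58128×10^-8 s = 11.30 m

d ≈ 11.30 m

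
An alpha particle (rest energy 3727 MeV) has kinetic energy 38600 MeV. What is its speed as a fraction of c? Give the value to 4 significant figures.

γ = 1 + K/(m₀c²) = 1 + 38600/3727 = 11.3569
β = √(1 − 1/γ²) = 0.9961

β ≈ 0.9961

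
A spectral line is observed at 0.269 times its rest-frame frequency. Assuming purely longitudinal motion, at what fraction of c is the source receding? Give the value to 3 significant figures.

β ≈ 0.865

f_obs/f_src = √((1−β)/(1+β)) = 0.269  ⇒  (1−β)/(1+β) = 0.072361
β = |1 − D²|/(1 + D²) = |1 − 0.072361|/(1 + 0.072361) = 0.865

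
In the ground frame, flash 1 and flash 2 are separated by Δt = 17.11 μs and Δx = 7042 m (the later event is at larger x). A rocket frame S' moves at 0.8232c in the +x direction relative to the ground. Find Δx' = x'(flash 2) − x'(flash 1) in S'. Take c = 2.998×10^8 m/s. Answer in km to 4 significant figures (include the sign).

γ = 1/√(1 − 0.8232²) = 1.76133
Δx' = γ(Δx − vΔt) = 1.76133 × (7042 m − 0.8232×(2.998×10^8 m/s)×17.11×10^-6 s)
= 1.76133 × (2819.33 m) = 4.966 km

Δx' ≈ 4.966 km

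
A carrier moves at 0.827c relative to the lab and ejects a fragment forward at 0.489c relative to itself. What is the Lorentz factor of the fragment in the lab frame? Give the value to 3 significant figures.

γ ≈ 2.86

u_lab = (0.489 + 0.827)/(1 + 0.489×0.827) = 1.316/1.40440 = 0.937053
γ = 1/√(1 − 0.937053²) = 2.86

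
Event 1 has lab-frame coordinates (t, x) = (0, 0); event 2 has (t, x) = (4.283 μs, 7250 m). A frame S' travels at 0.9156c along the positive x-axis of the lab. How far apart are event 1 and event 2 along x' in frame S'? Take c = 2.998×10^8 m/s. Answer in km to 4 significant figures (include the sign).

Δx' ≈ 15.11 km

γ = 1/√(1 − 0.9156²) = 2.48700
Δx' = γ(Δx − vΔt) = 2.48700 × (7250 m − 0.9156×(2.998×10^8 m/s)×4.283×10^-6 s)
= 2.48700 × (6074.33 m) = 15.11 km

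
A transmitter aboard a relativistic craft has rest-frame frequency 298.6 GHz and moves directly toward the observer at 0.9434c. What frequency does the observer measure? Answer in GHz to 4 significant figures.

Relativistic Doppler: f_obs = f_src √((1+β)/(1−β))
= 298.6 × √(1.94340/0.0566000) = 298.6 × 5.85967 = 1750 GHz

f_obs ≈ 1750 GHz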